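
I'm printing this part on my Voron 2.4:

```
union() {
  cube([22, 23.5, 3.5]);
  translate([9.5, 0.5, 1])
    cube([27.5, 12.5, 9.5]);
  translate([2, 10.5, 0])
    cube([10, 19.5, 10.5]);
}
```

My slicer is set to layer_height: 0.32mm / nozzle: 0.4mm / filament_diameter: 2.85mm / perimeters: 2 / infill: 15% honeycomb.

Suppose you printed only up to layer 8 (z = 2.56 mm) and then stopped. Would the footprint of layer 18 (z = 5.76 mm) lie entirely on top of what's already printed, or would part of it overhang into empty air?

Compare the two slices. At z = 2.56: the 22×23.5 cube contributes its full rectangle (area 517.00 mm²); the cube at (9.5, 0.5) is present — its section is the full 27.5×12.5 rectangle (area 343.75 mm²); the cube at (2, 10.5) is present — its section is the full 10×19.5 rectangle (area 195.00 mm²); Merging all regions: the regions partially overlap — summed areas 1055.75 mm² minus the doubly-counted overlap 286.25 mm² gives 769.50 mm² — area = 769.50 mm². At z = 5.76: the cube does not reach this height (z outside [0, 3.5]); the cube at (9.5, 0.5) (footprint 27.5×12.5) is included at this height (area 343.75 mm²); the 10×19.5 cube at (2, 10.5) contributes its full rectangle (area 195.00 mm²); Merging all regions: the regions partially overlap — summed areas 538.75 mm² minus the doubly-counted overlap 6.25 mm² gives 532.50 mm² — area = 532.50 mm². Checking containment: the cross-section at z = 5.76 is a subset of the cross-section at z = 2.56.

entirely on top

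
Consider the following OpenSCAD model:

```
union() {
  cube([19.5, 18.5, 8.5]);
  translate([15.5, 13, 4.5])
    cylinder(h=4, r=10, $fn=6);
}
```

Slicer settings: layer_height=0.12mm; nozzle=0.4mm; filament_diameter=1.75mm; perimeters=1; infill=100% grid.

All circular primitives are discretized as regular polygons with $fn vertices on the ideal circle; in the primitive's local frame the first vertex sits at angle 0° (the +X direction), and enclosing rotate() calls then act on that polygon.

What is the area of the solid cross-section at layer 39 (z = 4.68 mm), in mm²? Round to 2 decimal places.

452.70 mm²

At z = 4.68 mm: the cube (footprint 19.5×18.5) is included at this height (area 360.75 mm²); the r=10 cylinder at (15.5, 13) contributes a regular 6-gon of circumradius 10 (area = (6/2)·10.000²·sin(360°/6) = 259.81 mm²); Merging all regions: the regions partially overlap — summed areas 620.56 mm² minus the doubly-counted overlap 167.86 mm² gives 452.70 mm² — area = 452.70 mm². Overall, the cross-section is a single solid region. Net area = 452.70 mm².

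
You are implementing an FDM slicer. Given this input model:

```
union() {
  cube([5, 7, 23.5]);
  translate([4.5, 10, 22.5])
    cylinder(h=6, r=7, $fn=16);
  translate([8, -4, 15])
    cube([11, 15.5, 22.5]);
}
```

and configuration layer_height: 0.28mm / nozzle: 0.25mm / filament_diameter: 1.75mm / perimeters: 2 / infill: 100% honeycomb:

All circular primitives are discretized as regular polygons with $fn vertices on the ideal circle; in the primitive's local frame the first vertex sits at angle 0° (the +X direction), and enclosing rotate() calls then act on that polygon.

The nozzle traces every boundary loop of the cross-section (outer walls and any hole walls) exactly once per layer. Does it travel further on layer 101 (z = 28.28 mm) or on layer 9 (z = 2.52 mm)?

Layer 101 (z = 28.28): the cube is absent (z outside [0, 23.5]); the cylinder at (4.5, 10): section is a regular 16-gon, circumradius r=7 (perimeter = 2·16·7.000·sin(180°/16) = 43.70 mm); the 11×15.5 cube at (8, -4) contributes its full rectangle (perimeter 53.00 mm); Combining (union): the regions partially overlap (shared area 19.41 mm²), so the edge portions inside another operand are dropped and the merged outline is re-measured after clipping — boundary = 77.34 mm. So its perimeter = 77.34 mm. Layer 9 (z = 2.52): the 5×7 cube contributes its full rectangle (perimeter 24.00 mm); the cylinder at (4.5, 10) does not reach this height (z outside [22.5, 28.5]); the cube at (8, -4) is absent (z outside [15, 37.5]); Combining (union): only the 5×7 cube is present, so the union is just that shape — boundary = 24.00 mm. So its perimeter = 24.00 mm. Layer 101 is larger (77.34 vs 24.00 mm).

layer 101 (z = 28.28 mm)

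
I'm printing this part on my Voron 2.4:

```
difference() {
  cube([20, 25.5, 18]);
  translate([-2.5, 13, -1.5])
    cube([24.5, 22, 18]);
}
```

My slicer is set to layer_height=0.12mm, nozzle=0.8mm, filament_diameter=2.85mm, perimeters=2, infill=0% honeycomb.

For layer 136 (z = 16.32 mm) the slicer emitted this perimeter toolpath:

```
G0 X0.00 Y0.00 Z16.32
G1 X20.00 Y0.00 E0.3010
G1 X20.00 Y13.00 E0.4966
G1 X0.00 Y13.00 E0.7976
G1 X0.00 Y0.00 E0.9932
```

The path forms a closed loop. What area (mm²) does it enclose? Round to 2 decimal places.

260.00 mm²

Apply the shoelace formula to the sequence of (X, Y) vertices; enclosed area = 260.00 mm².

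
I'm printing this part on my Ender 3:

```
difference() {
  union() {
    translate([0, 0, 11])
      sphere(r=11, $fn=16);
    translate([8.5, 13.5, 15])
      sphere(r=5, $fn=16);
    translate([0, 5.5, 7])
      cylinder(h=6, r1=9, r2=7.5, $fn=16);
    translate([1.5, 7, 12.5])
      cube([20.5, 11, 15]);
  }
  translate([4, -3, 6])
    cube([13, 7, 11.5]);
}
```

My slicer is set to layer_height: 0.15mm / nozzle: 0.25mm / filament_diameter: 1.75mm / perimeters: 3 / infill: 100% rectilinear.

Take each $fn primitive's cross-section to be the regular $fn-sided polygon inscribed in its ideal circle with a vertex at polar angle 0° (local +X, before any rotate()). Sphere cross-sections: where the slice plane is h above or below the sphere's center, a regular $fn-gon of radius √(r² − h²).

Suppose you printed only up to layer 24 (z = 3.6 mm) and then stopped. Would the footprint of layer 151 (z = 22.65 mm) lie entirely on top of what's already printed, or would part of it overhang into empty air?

Compare the two slices. At z = 3.6: the r=11 sphere slices to a regular 16-gon of circumradius 8.139 (√(r²−h²) with h=7.4 from center) (area = (16/2)·8.139²·sin(360°/16) = 202.79 mm²); the sphere at (8.5, 13.5) does not reach this height (|z−center|=11.400 > r=5); the cone at (0, 5.5) is absent (z outside [7, 13]); the cube at (1.5, 7) does not reach this height (z outside [12.5, 27.5]); Taking the union: only the r=11 sphere is present, so the union is just that shape — area = 202.79 mm²; the cube at (4, -3) is not intersected at this z (z outside [6, 17.5]); Subtracting the remaining from the first: none of the subtracted shapes is present at this height, so that combined region is unchanged — area = 202.79 mm². At z = 22.65: the sphere is absent (|z−center|=11.650 > r=11); the sphere at (8.5, 13.5) is not intersected at this z (|z−center|=7.650 > r=5); the cone at (0, 5.5) is not intersected at this z (z outside [7, 13]); the cube at (1.5, 7) is present — its section is the full 20.5×11 rectangle (area 225.50 mm²); Merging all regions: only the 20.5×11 cube at (1.5, 7) is present, so the union is just that shape — area = 225.50 mm²; the cube at (4, -3) does not reach this height (z outside [6, 17.5]); After the difference (first − rest): none of the subtracted shapes is present at this height, so that combined region is unchanged — area = 225.50 mm². Checking containment: at z = 22.65 the cross-section extends beyond the z = 3.6 cross-section by about 224.20 mm².

part overhangs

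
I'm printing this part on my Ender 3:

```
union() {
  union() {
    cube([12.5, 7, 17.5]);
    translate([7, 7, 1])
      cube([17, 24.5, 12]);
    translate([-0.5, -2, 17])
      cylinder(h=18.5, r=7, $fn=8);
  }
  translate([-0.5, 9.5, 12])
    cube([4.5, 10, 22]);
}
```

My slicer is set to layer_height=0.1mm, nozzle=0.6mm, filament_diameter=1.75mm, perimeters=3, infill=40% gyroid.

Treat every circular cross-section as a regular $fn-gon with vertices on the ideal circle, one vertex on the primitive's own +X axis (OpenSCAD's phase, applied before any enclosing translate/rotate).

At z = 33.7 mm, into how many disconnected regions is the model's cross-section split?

At z = 33.7 mm: the cube is absent (z outside [0, 17.5]); the cube at (7, 7) does not reach this height (z outside [1, 13]); the r=7 cylinder at (-0.5, -2) contributes a regular 8-gon of circumradius 7; Combining (union): only the r=7 cylinder at (-0.5, -2) is present, so the union is just that shape — 1 connected region; the 4.5×10 cube at (-0.5, 9.5) contributes its full rectangle; Combining (union): the 2 present regions are separate (no shared area or edge), so areas and boundary lengths simply add and each stays a separate island — 2 connected regions. The result has 2 disconnected regions.

2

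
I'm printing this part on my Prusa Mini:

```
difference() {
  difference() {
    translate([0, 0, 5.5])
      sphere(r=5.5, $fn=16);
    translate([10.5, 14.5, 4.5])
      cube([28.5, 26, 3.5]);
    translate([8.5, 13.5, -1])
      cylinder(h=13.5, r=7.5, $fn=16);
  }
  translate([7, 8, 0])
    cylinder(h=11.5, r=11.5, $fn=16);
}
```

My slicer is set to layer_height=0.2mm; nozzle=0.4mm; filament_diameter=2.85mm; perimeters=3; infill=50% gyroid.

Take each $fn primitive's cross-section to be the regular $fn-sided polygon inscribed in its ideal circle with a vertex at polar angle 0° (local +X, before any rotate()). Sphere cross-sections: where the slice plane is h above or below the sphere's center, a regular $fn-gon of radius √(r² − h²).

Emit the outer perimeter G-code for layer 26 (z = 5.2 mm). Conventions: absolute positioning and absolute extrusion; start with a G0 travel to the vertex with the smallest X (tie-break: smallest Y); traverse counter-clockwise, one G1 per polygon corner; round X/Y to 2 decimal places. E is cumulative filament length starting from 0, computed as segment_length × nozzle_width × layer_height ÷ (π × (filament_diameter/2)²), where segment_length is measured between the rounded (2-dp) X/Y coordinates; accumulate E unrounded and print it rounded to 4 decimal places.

At z = 5.2 mm: the sphere: section is a regular 16-gon, circumradius = √(r²−h²) = √(5.5²−0.3²) = 5.492; the 28.5×26 cube at (10.5, 14.5) contributes its full rectangle; the r=7.5 cylinder at (8.5, 13.5) contributes a regular 16-gon of circumradius 7.5; Taking the first minus the rest: starting from the r=5.5 sphere, the 28.5×26 cube at (10.5, 14.5) misses the remaining region (no effect); the r=7.5 cylinder at (8.5, 13.5) misses the remaining region (no effect) — 1 connected region; the r=11.5 cylinder at (7, 8) gives a regular 16-gon of circumradius 11.5 (constant along its height); Subtracting the remaining from the first: starting from the result so far, the r=11.5 cylinder at (7, 8) partially overlaps it — only the 49.22 mm² overlap (of its 404.88 mm²) is removed, clipping the outline — 1 connected region. The outline is a single polygon with 14 vertices. Extrusion per mm of travel: 0.4 × 0.2 / (π × 1.425²) = 0.012540. Accumulating E over each segment gives final E = 0.3725.

G0 X-5.49 Y0.00 Z5.20
G1 X-5.07 Y-2.10 E0.0269
G1 X-3.88 Y-3.88 E0.0537
G1 X-2.10 Y-5.07 E0.0806
G1 X0.00 Y-5.49 E0.1074
G1 X2.10 Y-5.07 E0.1343
G1 X3.88 Y-3.88 E0.1611
G1 X4.48 Y-3.00 E0.1745
G1 X2.60 Y-2.62 E0.1985
G1 X-1.13 Y-0.13 E0.2548
G1 X-3.62 Y3.60 E0.3110
G1 X-3.70 Y4.00 E0.3161
G1 X-3.88 Y3.88 E0.3188
G1 X-5.07 Y2.10 E0.3457
G1 X-5.49 Y0.00 E0.3725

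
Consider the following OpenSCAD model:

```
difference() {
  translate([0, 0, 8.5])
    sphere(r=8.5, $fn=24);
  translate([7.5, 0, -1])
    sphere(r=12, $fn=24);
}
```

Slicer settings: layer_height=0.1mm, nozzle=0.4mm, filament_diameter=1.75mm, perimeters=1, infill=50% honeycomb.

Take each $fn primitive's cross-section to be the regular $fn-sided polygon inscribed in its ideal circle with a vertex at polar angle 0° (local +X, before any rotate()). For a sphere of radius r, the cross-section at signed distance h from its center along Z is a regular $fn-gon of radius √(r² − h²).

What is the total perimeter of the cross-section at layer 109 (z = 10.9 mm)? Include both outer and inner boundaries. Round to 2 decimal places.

53.91 mm

At z = 10.9 mm: the sphere: section is a regular 24-gon, circumradius = √(r²−h²) = √(8.5²−2.4²) = 8.154 (perimeter = 2·24·8.154·sin(180°/24) = 51.09 mm); the r=12 sphere at (7.5, 0) slices to a regular 24-gon of circumradius 1.546 (√(r²−h²) with h=11.9 from center) (perimeter = 2·24·1.546·sin(180°/24) = 9.69 mm); Taking the first minus the rest: starting from the r=8.5 sphere, the r=12 sphere at (7.5, 0) partially overlaps it — only the 5.39 mm² overlap (of its 7.42 mm²) is removed, clipping the outline — boundary = 53.91 mm. Overall, the cross-section is a single solid region. Total boundary length (outer) = 53.91 mm.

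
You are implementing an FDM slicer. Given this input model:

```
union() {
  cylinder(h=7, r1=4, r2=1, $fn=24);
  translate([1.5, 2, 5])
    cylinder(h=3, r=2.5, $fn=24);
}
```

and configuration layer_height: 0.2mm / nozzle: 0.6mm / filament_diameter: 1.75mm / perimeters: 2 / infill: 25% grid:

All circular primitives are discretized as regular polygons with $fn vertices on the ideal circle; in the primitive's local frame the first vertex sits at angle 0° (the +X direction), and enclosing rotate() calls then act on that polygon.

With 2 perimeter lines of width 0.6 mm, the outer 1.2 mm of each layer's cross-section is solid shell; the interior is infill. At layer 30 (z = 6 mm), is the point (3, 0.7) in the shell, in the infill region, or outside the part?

shell

At z = 6 mm: the cone: at t=0.857 of its height the radius interpolates to r₁+(r₂−r₁)t = 1.429, giving a regular 24-gon of that circumradius; the r=2.5 cylinder at (1.5, 2) contributes a regular 24-gon of circumradius 2.5; Combining (union): the regions partially overlap (shared area 2.74 mm²), so overlapping operands fuse into one piece — 1 connected region. Overall, the cross-section is a single solid region. The nearest boundary edge runs (3.67, 0.75)→(3.27, 0.23); distance from the point to it = 0.50 mm. The point is inside the cross-section, 0.50 mm from the nearest boundary — within the 1.2 mm shell band (2 × 0.6).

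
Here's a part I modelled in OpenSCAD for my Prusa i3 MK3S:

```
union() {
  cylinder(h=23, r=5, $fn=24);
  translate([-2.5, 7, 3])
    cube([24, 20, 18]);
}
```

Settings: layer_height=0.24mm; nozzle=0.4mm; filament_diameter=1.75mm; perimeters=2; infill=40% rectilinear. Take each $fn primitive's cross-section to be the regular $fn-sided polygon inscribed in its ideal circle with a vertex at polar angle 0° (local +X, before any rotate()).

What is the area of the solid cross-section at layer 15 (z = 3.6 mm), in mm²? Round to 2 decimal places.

At z = 3.6 mm: the r=5 cylinder contributes a regular 24-gon of circumradius 5 (area = (24/2)·5.000²·sin(360°/24) = 77.65 mm²); the cube at (-2.5, 7) (footprint 24×20) is included at this height (area 480.00 mm²); Merging all regions: the 2 present regions are separate (no shared area or edge), so areas and boundary lengths simply add and each stays a separate island — area = 557.65 mm². Overall, the cross-section has 2 separate islands. Net area = 557.65 mm².

557.65 mm²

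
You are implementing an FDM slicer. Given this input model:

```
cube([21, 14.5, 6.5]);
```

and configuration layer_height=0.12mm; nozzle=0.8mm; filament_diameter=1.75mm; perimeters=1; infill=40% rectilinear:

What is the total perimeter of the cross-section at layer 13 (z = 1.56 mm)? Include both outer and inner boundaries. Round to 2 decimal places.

At z = 1.56 mm: the cube is present — its section is the full 21×14.5 rectangle (perimeter 71.00 mm). Overall, the cross-section is a single solid region. Total boundary length (outer) = 71.00 mm.

71.00 mm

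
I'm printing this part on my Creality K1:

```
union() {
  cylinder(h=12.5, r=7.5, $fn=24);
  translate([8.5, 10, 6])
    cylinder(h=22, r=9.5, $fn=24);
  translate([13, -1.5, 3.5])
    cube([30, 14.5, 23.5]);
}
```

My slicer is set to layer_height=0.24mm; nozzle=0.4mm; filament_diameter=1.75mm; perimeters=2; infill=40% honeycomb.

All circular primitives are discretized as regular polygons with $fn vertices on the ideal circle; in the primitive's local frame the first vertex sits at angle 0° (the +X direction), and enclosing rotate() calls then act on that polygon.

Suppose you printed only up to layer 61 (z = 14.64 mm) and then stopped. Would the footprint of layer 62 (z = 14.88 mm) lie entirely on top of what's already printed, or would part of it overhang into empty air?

Compare the two slices. At z = 14.64: the cylinder does not reach this height (z outside [0, 12.5]); the r=9.5 cylinder at (8.5, 10) gives a regular 24-gon of circumradius 9.5 (constant along its height) (area = (24/2)·9.500²·sin(360°/24) = 280.30 mm²); the cube at (13, -1.5) (footprint 30×14.5) is included at this height (area 435.00 mm²); Merging all regions: the regions partially overlap — summed areas 715.30 mm² minus the doubly-counted overlap 43.61 mm² gives 671.69 mm² — area = 671.69 mm². At z = 14.88: the cylinder is absent (z outside [0, 12.5]); the r=9.5 cylinder at (8.5, 10) gives a regular 24-gon of circumradius 9.5 (constant along its height) (area = (24/2)·9.500²·sin(360°/24) = 280.30 mm²); the 30×14.5 cube at (13, -1.5) contributes its full rectangle (area 435.00 mm²); Merging all regions: the regions partially overlap — summed areas 715.30 mm² minus the doubly-counted overlap 43.61 mm² gives 671.69 mm² — area = 671.69 mm². Checking containment: the cross-section at z = 14.88 is a subset of the cross-section at z = 14.64.

entirely on top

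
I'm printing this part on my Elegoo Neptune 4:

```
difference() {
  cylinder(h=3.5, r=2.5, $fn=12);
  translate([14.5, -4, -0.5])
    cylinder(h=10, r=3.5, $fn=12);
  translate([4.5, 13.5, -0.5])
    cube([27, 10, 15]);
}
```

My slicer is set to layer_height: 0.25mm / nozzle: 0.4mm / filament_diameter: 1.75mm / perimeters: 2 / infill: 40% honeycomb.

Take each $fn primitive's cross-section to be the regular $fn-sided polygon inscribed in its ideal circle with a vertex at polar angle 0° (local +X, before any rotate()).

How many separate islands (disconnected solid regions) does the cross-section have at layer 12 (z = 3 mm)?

At z = 3 mm: the cylinder: section is a regular 12-gon, circumradius r=2.5; the cylinder at (14.5, -4): section is a regular 12-gon, circumradius r=3.5; the cube at (4.5, 13.5) is present — its section is the full 27×10 rectangle; After the difference (first − rest): starting from the r=2.5 cylinder, the r=3.5 cylinder at (14.5, -4) misses the remaining region (no effect); the 27×10 cube at (4.5, 13.5) misses the remaining region (no effect) — 1 connected region. Overall, the cross-section is a single solid region. Island count = 1.

1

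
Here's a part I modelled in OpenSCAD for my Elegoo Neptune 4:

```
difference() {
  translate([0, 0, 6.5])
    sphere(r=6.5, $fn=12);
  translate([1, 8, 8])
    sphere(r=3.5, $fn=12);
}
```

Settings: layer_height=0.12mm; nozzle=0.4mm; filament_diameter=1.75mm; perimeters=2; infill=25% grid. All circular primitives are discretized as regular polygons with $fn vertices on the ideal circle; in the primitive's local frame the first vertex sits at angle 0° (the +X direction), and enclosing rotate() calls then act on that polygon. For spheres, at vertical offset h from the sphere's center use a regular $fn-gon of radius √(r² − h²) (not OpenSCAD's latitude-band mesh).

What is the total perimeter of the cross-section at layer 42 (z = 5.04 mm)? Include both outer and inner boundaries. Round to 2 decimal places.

At z = 5.04 mm: the sphere: section is a regular 12-gon, circumradius = √(r²−h²) = √(6.5²−1.46²) = 6.334 (perimeter = 2·12·6.334·sin(180°/12) = 39.34 mm); the sphere at (1, 8): section is a regular 12-gon, circumradius = √(r²−h²) = √(3.5²−2.96²) = 1.868 (perimeter = 2·12·1.868·sin(180°/12) = 11.60 mm); Taking the first minus the rest: starting from the r=6.5 sphere, the r=3.5 sphere at (1, 8) misses the remaining region (no effect) — boundary = 39.34 mm. Overall, the cross-section is a single solid region. Total boundary length (outer) = 39.34 mm.

39.34 mm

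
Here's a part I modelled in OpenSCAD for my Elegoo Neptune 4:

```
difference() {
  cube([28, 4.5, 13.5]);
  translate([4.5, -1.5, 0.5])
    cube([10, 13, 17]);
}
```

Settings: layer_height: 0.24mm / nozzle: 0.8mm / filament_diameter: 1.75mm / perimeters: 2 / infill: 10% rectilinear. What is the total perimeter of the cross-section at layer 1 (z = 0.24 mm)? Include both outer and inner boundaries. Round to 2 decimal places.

65.00 mm

At z = 0.24 mm: the 28×4.5 cube contributes its full rectangle (perimeter 65.00 mm); the cube at (4.5, -1.5) is absent (z outside [0.5, 17.5]); Taking the first minus the rest: none of the subtracted shapes is present at this height, so the 28×4.5 cube is unchanged — boundary = 65.00 mm. Overall, the cross-section is a single solid region. Total boundary length (outer) = 65.00 mm.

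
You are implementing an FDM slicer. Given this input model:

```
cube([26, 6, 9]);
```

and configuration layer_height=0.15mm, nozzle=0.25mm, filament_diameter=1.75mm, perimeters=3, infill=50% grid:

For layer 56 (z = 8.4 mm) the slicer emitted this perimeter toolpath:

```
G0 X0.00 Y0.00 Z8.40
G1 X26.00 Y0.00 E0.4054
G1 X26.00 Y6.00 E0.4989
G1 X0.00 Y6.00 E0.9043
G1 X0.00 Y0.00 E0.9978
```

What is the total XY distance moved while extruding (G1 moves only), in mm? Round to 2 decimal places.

Sum the Euclidean lengths of each G1 segment: total = 64.00 mm.

64.00 mm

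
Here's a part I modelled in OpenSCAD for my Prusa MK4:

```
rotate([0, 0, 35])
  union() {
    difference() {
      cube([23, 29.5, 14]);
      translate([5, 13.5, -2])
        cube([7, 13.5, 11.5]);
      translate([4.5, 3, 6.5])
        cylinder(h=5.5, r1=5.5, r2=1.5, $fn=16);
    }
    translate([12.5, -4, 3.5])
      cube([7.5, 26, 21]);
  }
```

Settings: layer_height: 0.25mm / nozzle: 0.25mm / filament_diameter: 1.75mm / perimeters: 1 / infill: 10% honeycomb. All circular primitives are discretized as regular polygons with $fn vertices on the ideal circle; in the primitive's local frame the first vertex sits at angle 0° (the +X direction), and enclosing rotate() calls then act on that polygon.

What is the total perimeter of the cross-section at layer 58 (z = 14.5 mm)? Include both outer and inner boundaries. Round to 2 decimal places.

67.00 mm

At z = 14.5 mm: the cube is absent (z outside [0, 14]); the cube at (5, 13.5) does not reach this height (z outside [-2, 9.5]); the cone at (4.5, 3) is absent (z outside [6.5, 12]); Subtracting the remaining from the first: the first operand is absent here, so nothing remains; the cube at (12.5, -4) (footprint 7.5×26) is included at this height (perimeter 67.00 mm); Combining (union): only the 7.5×26 cube at (12.5, -4) is present, so the union is just that shape — boundary = 67.00 mm; (rotated 35° about Z; rotation is an isometry so areas/perimeters/island counts are preserved). Overall, the cross-section is a single solid region. Total boundary length (outer) = 67.00 mm.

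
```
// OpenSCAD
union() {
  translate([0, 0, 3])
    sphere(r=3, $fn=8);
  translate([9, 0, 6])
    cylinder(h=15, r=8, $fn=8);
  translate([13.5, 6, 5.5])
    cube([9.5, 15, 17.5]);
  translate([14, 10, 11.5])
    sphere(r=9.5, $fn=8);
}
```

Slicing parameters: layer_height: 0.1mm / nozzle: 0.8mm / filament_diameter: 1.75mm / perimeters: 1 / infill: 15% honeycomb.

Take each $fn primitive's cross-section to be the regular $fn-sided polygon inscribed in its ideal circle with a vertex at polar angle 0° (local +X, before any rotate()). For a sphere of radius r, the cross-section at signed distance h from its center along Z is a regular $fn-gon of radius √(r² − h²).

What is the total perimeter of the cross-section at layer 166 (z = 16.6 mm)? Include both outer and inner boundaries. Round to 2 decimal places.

88.69 mm

At z = 16.6 mm: the sphere is not intersected at this z (|z−center|=13.600 > r=3); the cylinder at (9, 0): section is a regular 8-gon, circumradius r=8 (perimeter = 2·8·8.000·sin(180°/8) = 48.98 mm); the cube at (13.5, 6) (footprint 9.5×15) is included at this height (perimeter 49.00 mm); the r=9.5 sphere at (14, 10) slices to a regular 8-gon of circumradius 8.015 (√(r²−h²) with h=5.1 from center) (perimeter = 2·8·8.015·sin(180°/8) = 49.08 mm); Taking the union: the regions partially overlap (shared area 108.78 mm²), so the edge portions inside another operand are dropped and the merged outline is re-measured after clipping — boundary = 88.69 mm. Overall, the cross-section is a single solid region. Total boundary length (outer) = 88.69 mm.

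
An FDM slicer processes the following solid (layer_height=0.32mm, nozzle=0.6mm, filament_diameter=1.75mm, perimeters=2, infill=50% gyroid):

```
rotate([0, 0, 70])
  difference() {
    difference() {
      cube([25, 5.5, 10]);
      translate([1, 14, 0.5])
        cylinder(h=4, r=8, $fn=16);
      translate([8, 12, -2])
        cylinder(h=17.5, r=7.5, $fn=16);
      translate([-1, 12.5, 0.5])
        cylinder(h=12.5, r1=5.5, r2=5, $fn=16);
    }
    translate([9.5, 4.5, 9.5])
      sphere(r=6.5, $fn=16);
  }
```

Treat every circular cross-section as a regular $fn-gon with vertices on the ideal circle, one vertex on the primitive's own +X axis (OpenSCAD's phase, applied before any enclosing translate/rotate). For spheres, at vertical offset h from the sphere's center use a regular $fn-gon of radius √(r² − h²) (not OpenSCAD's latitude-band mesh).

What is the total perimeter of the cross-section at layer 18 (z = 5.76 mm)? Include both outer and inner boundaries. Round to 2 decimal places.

At z = 5.76 mm: the cube is present — its section is the full 25×5.5 rectangle (perimeter 61.00 mm); the cylinder at (1, 14) does not reach this height (z outside [0.5, 4.5]); the r=7.5 cylinder at (8, 12) gives a regular 16-gon of circumradius 7.5 (constant along its height) (perimeter = 2·16·7.500·sin(180°/16) = 46.82 mm); the cone at (-1, 12.5) contributes a regular 16-gon of circumradius 5.290 (interpolated between r1=5.5 and r2=5 at t=0.421) (perimeter = 2·16·5.290·sin(180°/16) = 33.02 mm); Taking the first minus the rest: starting from the 25×5.5 cube, the r=7.5 cylinder at (8, 12) partially overlaps it — only the 4.38 mm² overlap (of its 172.21 mm²) is removed, clipping the outline; the cone at (-1, 12.5) misses the remaining region (no effect) — boundary = 61.37 mm; the sphere at (9.5, 4.5): section is a regular 16-gon, circumradius = √(r²−h²) = √(6.5²−3.74²) = 5.316 (perimeter = 2·16·5.316·sin(180°/16) = 33.19 mm); Subtracting the remaining from the first: starting from that combined region, the r=6.5 sphere at (9.5, 4.5) partially overlaps it — only the 46.57 mm² overlap (of its 86.52 mm²) is removed, clipping the outline — boundary = 58.47 mm; (rotated 70° about Z; rotation is an isometry so areas/perimeters/island counts are preserved). Overall, the cross-section has 2 separate islands. Total boundary length (outer) = 58.47 mm.

58.47 mm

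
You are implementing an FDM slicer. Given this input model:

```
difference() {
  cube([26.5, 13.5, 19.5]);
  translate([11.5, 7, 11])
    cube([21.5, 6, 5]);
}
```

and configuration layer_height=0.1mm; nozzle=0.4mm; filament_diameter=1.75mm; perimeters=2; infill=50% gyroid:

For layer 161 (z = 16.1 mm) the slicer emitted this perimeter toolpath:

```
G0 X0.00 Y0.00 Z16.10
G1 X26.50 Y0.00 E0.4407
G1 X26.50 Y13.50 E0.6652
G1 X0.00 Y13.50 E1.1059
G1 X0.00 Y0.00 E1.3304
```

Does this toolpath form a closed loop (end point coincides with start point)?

Start point (G0): (0.00, 0.00). End point (last G1): the path returns to the start — closed.

yes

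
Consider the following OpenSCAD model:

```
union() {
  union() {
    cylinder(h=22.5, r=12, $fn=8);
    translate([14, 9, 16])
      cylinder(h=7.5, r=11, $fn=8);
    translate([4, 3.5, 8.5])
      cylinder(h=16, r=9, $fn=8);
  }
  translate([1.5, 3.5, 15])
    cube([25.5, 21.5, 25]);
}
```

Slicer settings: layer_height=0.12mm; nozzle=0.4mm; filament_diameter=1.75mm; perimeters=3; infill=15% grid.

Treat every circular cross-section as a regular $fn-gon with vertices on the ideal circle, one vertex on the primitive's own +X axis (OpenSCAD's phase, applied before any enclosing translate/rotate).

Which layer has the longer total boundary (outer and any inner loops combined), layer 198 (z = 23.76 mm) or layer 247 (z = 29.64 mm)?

layer 198 (z = 23.76 mm)

Layer 198 (z = 23.76): the cylinder is not intersected at this z (z outside [0, 22.5]); the cylinder at (14, 9) is not intersected at this z (z outside [16, 23.5]); the r=9 cylinder at (4, 3.5) contributes a regular 8-gon of circumradius 9 (perimeter = 2·8·9.000·sin(180°/8) = 55.11 mm); Combining (union): only the r=9 cylinder at (4, 3.5) is present, so the union is just that shape — boundary = 55.11 mm; the 25.5×21.5 cube at (1.5, 3.5) contributes its full rectangle (perimeter 94.00 mm); Merging all regions: the regions partially overlap (shared area 78.48 mm²), so the edge portions inside another operand are dropped and the merged outline is re-measured after clipping — boundary = 113.16 mm. So its perimeter = 113.16 mm. Layer 247 (z = 29.64): the cylinder does not reach this height (z outside [0, 22.5]); the cylinder at (14, 9) does not reach this height (z outside [16, 23.5]); the cylinder at (4, 3.5) is not intersected at this z (z outside [8.5, 24.5]); Merging all regions: nothing is present at this height; the cube at (1.5, 3.5) (footprint 25.5×21.5) is included at this height (perimeter 94.00 mm); Taking the union: only the 25.5×21.5 cube at (1.5, 3.5) is present, so the union is just that shape — boundary = 94.00 mm. So its perimeter = 94.00 mm. Layer 198 is larger (113.16 vs 94.00 mm).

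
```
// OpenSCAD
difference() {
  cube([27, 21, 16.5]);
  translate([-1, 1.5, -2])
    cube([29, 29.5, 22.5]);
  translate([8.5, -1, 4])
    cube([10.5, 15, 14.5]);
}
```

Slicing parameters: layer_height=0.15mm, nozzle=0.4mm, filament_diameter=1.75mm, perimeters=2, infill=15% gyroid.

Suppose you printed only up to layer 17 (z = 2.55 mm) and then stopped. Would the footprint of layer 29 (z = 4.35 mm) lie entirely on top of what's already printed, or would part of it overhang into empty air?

Compare the two slices. At z = 2.55: the cube (footprint 27×21) is included at this height (area 567.00 mm²); the cube at (-1, 1.5) is present — its section is the full 29×29.5 rectangle (area 855.50 mm²); the cube at (8.5, -1) is not intersected at this z (z outside [4, 18.5]); Taking the first minus the rest: starting from the 27×21 cube (567.00 mm²), the 29×29.5 cube at (-1, 1.5) partially overlaps it — only the 526.50 mm² overlap (of its 855.50 mm²) is removed, clipping the outline — area = 40.50 mm². At z = 4.35: the 27×21 cube contributes its full rectangle (area 567.00 mm²); the cube at (-1, 1.5) is present — its section is the full 29×29.5 rectangle (area 855.50 mm²); the cube at (8.5, -1) (footprint 10.5×15) is included at this height (area 157.50 mm²); Taking the first minus the rest: starting from the 27×21 cube (567.00 mm²), the 29×29.5 cube at (-1, 1.5) partially overlaps it — only the 526.50 mm² overlap (of its 855.50 mm²) is removed, clipping the outline; the 10.5×15 cube at (8.5, -1) partially overlaps it — only the 15.75 mm² overlap (of its 157.50 mm²) is removed, clipping the outline — area = 24.75 mm². Checking containment: the cross-section at z = 4.35 is a subset of the cross-section at z = 2.55.

entirely on top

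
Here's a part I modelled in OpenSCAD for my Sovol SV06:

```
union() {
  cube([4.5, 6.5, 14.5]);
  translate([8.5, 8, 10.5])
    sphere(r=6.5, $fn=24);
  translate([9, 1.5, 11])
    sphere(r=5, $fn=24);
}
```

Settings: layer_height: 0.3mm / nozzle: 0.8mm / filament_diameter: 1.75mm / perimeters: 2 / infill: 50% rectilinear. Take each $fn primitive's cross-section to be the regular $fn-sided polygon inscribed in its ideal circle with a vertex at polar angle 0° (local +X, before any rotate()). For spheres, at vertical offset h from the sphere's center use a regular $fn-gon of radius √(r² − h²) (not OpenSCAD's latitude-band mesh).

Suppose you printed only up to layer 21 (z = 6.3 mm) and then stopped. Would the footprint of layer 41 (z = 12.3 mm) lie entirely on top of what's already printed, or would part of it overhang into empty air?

part overhangs

Compare the two slices. At z = 6.3: the cube (footprint 4.5×6.5) is included at this height (area 29.25 mm²); the r=6.5 sphere at (8.5, 8) slices to a regular 24-gon of circumradius 4.961 (√(r²−h²) with h=4.2 from center) (area = (24/2)·4.961²·sin(360°/24) = 76.43 mm²); the r=5 sphere at (9, 1.5) slices to a regular 24-gon of circumradius 1.706 (√(r²−h²) with h=4.7 from center) (area = (24/2)·1.706²·sin(360°/24) = 9.04 mm²); Merging all regions: the regions partially overlap — summed areas 114.72 mm² minus the doubly-counted overlap 0.62 mm² gives 114.10 mm² — area = 114.10 mm². At z = 12.3: the cube (footprint 4.5×6.5) is included at this height (area 29.25 mm²); the sphere at (8.5, 8): section is a regular 24-gon, circumradius = √(r²−h²) = √(6.5²−1.8²) = 6.246 (area = (24/2)·6.246²·sin(360°/24) = 121.16 mm²); the r=5 sphere at (9, 1.5) contributes a regular 24-gon of circumradius √(5²−1.3²) = 4.828 (area = (24/2)·4.828²·sin(360°/24) = 72.40 mm²); Taking the union: the regions partially overlap — summed areas 222.81 mm² minus the doubly-counted overlap 32.21 mm² gives 190.59 mm² — area = 190.59 mm². Checking containment: at z = 12.3 the cross-section extends beyond the z = 6.3 cross-section by about 76.49 mm².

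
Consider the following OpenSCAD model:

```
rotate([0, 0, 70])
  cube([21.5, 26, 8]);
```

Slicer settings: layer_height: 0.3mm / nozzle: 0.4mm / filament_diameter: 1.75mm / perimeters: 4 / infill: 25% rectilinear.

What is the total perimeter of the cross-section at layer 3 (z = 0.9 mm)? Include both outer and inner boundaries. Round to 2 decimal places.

At z = 0.9 mm: the cube is present — its section is the full 21.5×26 rectangle (perimeter 95.00 mm); (rotated 70° about Z; rotation is an isometry so areas/perimeters/island counts are preserved). Overall, the cross-section is a single solid region. Total boundary length (outer) = 95.00 mm.

95.00 mm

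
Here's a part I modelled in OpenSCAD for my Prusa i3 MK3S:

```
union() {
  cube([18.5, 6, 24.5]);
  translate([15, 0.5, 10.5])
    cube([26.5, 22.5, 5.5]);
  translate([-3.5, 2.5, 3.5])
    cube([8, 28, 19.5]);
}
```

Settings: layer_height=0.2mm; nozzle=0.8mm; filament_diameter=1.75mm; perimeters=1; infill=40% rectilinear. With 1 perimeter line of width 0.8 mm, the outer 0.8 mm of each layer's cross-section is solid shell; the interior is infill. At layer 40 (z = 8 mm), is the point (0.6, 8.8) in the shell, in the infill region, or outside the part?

At z = 8 mm: the 18.5×6 cube contributes its full rectangle; the cube at (15, 0.5) is absent (z outside [10.5, 16]); the cube at (-3.5, 2.5) (footprint 8×28) is included at this height; Taking the union: the regions partially overlap (shared area 15.75 mm²), so overlapping operands fuse into one piece — 1 connected region. Overall, the cross-section is a single solid region. The nearest boundary edge runs (4.50, 30.50)→(4.50, 6.00); distance from the point to it = 3.90 mm. The point is inside the cross-section and 3.90 mm from the nearest boundary — more than the 0.8 mm shell width (1 × 0.8), so it's in the infill interior.

infill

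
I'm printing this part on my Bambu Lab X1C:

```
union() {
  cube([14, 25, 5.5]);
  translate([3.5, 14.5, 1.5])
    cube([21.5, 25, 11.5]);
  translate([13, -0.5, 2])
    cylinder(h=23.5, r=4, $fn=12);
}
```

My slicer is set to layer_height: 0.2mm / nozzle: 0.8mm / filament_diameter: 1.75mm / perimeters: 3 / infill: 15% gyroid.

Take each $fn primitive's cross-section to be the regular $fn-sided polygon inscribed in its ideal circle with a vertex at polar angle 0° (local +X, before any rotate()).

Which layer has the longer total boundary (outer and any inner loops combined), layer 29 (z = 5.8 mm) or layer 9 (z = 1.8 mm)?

Layer 29 (z = 5.8): the cube is absent (z outside [0, 5.5]); the 21.5×25 cube at (3.5, 14.5) contributes its full rectangle (perimeter 93.00 mm); the r=4 cylinder at (13, -0.5) contributes a regular 12-gon of circumradius 4 (perimeter = 2·12·4.000·sin(180°/12) = 24.85 mm); Merging all regions: the 2 present regions are separate (no shared area or edge), so areas and boundary lengths simply add and each stays a separate island — boundary = 117.85 mm. So its perimeter = 117.85 mm. Layer 9 (z = 1.8): the cube is present — its section is the full 14×25 rectangle (perimeter 78.00 mm); the cube at (3.5, 14.5) (footprint 21.5×25) is included at this height (perimeter 93.00 mm); the cylinder at (13, -0.5) is not intersected at this z (z outside [2, 25.5]); Taking the union: the regions partially overlap (shared area 110.25 mm²), so the edge portions inside another operand are dropped and the merged outline is re-measured after clipping — boundary = 129.00 mm. So its perimeter = 129.00 mm. Layer 9 is larger (129.00 vs 117.85 mm).

layer 9 (z = 1.8 mm)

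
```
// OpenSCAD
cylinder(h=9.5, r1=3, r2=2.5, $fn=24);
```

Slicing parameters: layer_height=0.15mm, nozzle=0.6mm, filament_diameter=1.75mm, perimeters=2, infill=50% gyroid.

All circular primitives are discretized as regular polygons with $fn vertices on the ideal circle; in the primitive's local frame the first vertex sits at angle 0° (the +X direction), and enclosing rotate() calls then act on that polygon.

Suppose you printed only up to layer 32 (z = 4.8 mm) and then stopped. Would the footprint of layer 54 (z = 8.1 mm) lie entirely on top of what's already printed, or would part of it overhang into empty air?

Compare the two slices. At z = 4.8: the cone contributes a regular 24-gon of circumradius 2.747 (interpolated between r1=3 and r2=2.5 at t=0.505) (area = (24/2)·2.747²·sin(360°/24) = 23.44 mm²). At z = 8.1: the cone: at t=0.853 of its height the radius interpolates to r₁+(r₂−r₁)t = 2.574, giving a regular 24-gon of that circumradius (area = (24/2)·2.574²·sin(360°/24) = 20.57 mm²). Checking containment: the cross-section at z = 8.1 is a subset of the cross-section at z = 4.8.

entirely on top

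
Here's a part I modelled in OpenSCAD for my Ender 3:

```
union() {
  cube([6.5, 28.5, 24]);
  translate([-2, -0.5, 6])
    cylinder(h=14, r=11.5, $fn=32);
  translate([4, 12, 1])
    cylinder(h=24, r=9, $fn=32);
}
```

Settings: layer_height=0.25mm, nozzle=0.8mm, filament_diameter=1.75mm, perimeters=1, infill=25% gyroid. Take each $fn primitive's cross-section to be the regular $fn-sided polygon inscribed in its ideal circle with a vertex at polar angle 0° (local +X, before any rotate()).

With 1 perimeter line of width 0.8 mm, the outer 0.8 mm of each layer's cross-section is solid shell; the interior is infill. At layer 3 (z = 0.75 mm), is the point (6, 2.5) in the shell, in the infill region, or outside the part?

shell

At z = 0.75 mm: the 6.5×28.5 cube contributes its full rectangle; the cylinder at (-2, -0.5) does not reach this height (z outside [6, 20]); the cylinder at (4, 12) is not intersected at this z (z outside [1, 25]); Merging all regions: only the 6.5×28.5 cube is present, so the union is just that shape — 1 connected region. Overall, the cross-section is a single solid region. The nearest boundary edge runs (6.50, 0.00)→(6.50, 28.50); distance from the point to it = 0.50 mm. The point is inside the cross-section, 0.50 mm from the nearest boundary — within the 0.8 mm shell band (1 × 0.8).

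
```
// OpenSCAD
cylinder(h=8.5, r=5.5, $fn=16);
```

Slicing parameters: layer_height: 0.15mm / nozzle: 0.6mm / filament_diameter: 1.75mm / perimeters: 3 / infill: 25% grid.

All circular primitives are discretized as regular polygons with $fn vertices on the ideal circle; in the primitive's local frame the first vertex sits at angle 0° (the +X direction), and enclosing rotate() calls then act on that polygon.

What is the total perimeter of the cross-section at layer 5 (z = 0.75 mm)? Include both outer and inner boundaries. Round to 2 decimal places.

34.34 mm

At z = 0.75 mm: the cylinder: section is a regular 16-gon, circumradius r=5.5 (perimeter = 2·16·5.500·sin(180°/16) = 34.34 mm). Overall, the cross-section is a single solid region. Total boundary length (outer) = 34.34 mm.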